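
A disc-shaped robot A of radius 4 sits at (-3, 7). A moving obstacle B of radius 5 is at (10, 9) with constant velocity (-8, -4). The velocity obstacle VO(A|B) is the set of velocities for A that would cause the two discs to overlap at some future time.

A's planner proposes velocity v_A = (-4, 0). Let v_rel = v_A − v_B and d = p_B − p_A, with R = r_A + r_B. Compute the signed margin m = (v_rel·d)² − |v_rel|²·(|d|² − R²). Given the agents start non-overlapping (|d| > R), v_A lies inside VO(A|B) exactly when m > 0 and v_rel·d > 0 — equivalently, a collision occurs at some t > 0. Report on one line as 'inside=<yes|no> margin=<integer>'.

d = (13, 2),  |d|² = 173;  R = 4+5 = 9,  c = 173−9² = 92
v_rel = (4, 4),  |v_rel|² = 32;  v_rel·d = (4)·(13) + (4)·(2) = 60
32·t² − 120·t + 92 = 0  ⇒  m = 60² − 32·92 = 656
m = 656 > 0,  v_rel·d = 60 > 0  ⇒  inside

inside=yes margin=656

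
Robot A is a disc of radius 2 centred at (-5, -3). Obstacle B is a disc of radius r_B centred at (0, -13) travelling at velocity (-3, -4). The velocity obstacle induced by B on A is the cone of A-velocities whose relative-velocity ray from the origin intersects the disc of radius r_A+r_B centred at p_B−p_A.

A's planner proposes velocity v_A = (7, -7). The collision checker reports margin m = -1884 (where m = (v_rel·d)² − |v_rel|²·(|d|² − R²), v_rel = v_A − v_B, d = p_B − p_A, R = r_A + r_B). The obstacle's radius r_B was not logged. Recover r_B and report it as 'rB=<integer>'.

m = -1884
d = (5, -10);  v_rel = (10, -3),  |v_rel|² = 109
v_rel×d = (10)·(-10) − (-3)·(5) = -85
since m = R²·109 − (-85)²:  R² = (7225 + -1884) / 109 = 49
R = √49 = 7  ⇒  r_B = 7 − 2 = 5

rB=5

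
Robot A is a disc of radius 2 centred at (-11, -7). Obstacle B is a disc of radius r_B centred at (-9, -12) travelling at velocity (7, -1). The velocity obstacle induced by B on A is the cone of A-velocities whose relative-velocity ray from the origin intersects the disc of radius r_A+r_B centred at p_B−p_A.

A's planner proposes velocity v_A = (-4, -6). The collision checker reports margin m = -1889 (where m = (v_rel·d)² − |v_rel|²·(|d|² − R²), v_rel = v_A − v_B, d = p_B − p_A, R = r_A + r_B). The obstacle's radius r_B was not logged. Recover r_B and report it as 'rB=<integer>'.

m = -1889
d = (2, -5);  v_rel = (-11, -5),  |v_rel|² = 146
v_rel×d = (-11)·(-5) − (-5)·(2) = 65
since m = R²·146 − 65²:  R² = (4225 + -1889) / 146 = 16
R = √16 = 4  ⇒  r_B = 4 − 2 = 2

rB=2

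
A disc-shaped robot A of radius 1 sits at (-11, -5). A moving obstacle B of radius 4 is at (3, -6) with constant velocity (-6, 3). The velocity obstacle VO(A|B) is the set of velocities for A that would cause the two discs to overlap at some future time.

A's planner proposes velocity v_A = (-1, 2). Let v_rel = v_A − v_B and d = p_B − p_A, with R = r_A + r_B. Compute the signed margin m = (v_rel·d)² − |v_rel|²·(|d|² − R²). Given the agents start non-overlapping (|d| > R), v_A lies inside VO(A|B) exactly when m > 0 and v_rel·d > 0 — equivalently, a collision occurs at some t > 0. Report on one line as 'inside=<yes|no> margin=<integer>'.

d = (14, -1),  |d|² = 197;  R = 1+4 = 5,  c = 197−5² = 172
v_rel = (5, -1),  |v_rel|² = 26;  v_rel·d = (5)·(14) + (-1)·(-1) = 71
26·t² − 142·t + 172 = 0  ⇒  m = 71² − 26·172 = 569
m = 569 > 0,  v_rel·d = 71 > 0  ⇒  inside

inside=yes margin=569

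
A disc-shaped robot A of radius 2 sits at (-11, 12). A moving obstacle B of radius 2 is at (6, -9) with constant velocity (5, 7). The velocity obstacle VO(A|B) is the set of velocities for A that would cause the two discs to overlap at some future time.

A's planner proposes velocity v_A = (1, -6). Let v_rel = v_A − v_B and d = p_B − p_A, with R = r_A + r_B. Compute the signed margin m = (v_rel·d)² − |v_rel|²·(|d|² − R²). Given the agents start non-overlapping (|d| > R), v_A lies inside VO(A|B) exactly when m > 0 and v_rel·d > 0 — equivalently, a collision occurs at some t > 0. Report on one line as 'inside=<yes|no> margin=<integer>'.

d = (17, -21),  |d|² = 730;  R = 2+2 = 4,  c = 730−4² = 714
v_rel = (-4, -13),  |v_rel|² = 185;  v_rel·d = (-4)·(17) + (-13)·(-21) = 205
185·t² − 410·t + 714 = 0  ⇒  m = 205² − 185·714 = -90065
m = -90065 < 0,  v_rel·d = 205 > 0  ⇒  outside

inside=no margin=-90065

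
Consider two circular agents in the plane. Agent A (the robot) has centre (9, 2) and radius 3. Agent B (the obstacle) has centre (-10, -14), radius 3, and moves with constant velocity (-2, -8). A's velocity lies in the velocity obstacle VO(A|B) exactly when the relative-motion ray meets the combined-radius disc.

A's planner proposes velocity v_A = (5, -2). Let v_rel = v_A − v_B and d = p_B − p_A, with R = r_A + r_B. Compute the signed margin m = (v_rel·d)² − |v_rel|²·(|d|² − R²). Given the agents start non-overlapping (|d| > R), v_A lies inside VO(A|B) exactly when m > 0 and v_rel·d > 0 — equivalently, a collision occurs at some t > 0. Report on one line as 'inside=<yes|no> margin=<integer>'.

d = (-19, -16),  |d|² = 617;  R = 3+3 = 6,  c = 617−6² = 581
v_rel = (7, 6),  |v_rel|² = 85;  v_rel·d = (7)·(-19) + (6)·(-16) = -229
85·t² + 458·t + 581 = 0  ⇒  m = (-229)² − 85·581 = 3056
m = 3056 > 0,  v_rel·d = -229 < 0  ⇒  outside

inside=no margin=3056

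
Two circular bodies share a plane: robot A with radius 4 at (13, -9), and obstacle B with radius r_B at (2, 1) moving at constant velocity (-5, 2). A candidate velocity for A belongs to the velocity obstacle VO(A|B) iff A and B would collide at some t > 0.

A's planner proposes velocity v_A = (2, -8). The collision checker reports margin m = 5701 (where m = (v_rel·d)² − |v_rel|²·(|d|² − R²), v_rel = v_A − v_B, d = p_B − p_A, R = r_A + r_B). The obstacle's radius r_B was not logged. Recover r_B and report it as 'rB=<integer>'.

m = 5701
d = (-11, 10);  v_rel = (7, -10),  |v_rel|² = 149
v_rel×d = (7)·(10) − (-10)·(-11) = -40
since m = R²·149 − (-40)²:  R² = (1600 + 5701) / 149 = 49
R = √49 = 7  ⇒  r_B = 7 − 4 = 3

rB=3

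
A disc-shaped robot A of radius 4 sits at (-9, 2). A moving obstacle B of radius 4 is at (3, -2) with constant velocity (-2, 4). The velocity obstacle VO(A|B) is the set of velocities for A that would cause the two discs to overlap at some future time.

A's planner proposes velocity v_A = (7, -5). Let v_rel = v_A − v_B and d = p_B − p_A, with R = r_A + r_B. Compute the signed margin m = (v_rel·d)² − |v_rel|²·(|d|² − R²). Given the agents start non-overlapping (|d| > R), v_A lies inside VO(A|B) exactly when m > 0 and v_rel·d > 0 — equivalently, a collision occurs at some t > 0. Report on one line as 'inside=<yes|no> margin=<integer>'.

d = (12, -4),  |d|² = 160;  R = 4+4 = 8,  c = 160−8² = 96
v_rel = (9, -9),  |v_rel|² = 162;  v_rel·d = (9)·(12) + (-9)·(-4) = 144
162·t² − 288·t + 96 = 0  ⇒  m = 144² − 162·96 = 5184
m = 5184 > 0,  v_rel·d = 144 > 0  ⇒  inside

inside=yes margin=5184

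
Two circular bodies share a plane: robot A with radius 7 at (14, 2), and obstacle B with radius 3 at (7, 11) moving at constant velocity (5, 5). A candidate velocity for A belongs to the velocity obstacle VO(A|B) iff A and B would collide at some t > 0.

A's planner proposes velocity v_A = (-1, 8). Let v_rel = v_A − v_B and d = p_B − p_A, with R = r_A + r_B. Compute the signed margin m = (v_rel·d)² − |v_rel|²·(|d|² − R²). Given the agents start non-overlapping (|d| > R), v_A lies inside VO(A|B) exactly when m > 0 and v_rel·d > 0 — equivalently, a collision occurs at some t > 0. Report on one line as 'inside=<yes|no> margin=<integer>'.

d = (-7, 9),  |d|² = 130;  R = 7+3 = 10,  c = 130−10² = 30
v_rel = (-6, 3),  |v_rel|² = 45;  v_rel·d = (-6)·(-7) + (3)·(9) = 69
45·t² − 138·t + 30 = 0  ⇒  m = 69² − 45·30 = 3411
m = 3411 > 0,  v_rel·d = 69 > 0  ⇒  inside

inside=yes margin=3411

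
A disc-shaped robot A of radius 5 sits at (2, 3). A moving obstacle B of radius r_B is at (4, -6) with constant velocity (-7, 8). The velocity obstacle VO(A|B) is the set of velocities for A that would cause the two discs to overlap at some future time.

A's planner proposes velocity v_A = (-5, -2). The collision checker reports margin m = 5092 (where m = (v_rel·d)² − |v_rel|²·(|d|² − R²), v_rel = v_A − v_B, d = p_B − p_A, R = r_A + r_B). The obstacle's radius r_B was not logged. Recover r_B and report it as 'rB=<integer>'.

m = 5092
d = (2, -9);  v_rel = (2, -10),  |v_rel|² = 104
v_rel×d = (2)·(-9) − (-10)·(2) = 2
since m = R²·104 − 2²:  R² = (4 + 5092) / 104 = 49
R = √49 = 7  ⇒  r_B = 7 − 5 = 2

rB=2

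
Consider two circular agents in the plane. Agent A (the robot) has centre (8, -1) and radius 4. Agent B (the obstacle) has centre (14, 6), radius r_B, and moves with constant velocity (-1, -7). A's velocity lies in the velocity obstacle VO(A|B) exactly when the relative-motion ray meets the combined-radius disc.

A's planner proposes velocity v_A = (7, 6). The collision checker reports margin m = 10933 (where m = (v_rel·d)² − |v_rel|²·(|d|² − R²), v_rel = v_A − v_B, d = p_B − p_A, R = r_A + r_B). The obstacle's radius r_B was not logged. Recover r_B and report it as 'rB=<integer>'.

m = 10933
d = (6, 7);  v_rel = (8, 13),  |v_rel|² = 233
v_rel×d = (8)·(7) − (13)·(6) = -22
since m = R²·233 − (-22)²:  R² = (484 + 10933) / 233 = 49
R = √49 = 7  ⇒  r_B = 7 − 4 = 3

rB=3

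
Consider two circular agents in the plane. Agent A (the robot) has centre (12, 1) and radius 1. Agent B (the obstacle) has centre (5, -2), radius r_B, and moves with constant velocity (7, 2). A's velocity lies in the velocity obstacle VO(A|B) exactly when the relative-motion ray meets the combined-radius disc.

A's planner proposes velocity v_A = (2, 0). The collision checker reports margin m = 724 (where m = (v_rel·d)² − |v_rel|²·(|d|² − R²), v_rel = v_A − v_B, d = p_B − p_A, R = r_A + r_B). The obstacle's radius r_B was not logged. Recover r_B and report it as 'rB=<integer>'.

m = 724
d = (-7, -3);  v_rel = (-5, -2),  |v_rel|² = 29
v_rel×d = (-5)·(-3) − (-2)·(-7) = 1
since m = R²·29 − 1²:  R² = (1 + 724) / 29 = 25
R = √25 = 5  ⇒  r_B = 5 − 1 = 4

rB=4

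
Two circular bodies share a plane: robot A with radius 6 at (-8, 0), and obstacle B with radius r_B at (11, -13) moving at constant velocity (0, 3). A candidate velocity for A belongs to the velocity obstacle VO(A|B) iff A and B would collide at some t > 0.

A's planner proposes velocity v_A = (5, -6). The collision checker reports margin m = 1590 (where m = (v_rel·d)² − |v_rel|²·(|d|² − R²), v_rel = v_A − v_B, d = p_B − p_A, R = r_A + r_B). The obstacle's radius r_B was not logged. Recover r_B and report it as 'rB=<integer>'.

m = 1590
d = (19, -13);  v_rel = (5, -9),  |v_rel|² = 106
v_rel×d = (5)·(-13) − (-9)·(19) = 106
since m = R²·106 − 106²:  R² = (11236 + 1590) / 106 = 121
R = √121 = 11  ⇒  r_B = 11 − 6 = 5

rB=5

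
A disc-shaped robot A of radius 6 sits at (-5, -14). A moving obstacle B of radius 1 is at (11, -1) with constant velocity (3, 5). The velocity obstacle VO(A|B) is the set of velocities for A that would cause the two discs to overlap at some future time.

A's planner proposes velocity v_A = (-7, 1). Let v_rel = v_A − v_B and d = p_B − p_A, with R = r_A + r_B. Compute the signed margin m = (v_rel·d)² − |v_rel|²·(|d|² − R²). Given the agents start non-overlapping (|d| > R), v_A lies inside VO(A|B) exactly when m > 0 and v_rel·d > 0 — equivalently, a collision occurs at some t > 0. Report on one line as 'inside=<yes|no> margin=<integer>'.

d = (16, 13),  |d|² = 425;  R = 6+1 = 7,  c = 425−7² = 376
v_rel = (-10, -4),  |v_rel|² = 116;  v_rel·d = (-10)·(16) + (-4)·(13) = -212
116·t² + 424·t + 376 = 0  ⇒  m = (-212)² − 116·376 = 1328
m = 1328 > 0,  v_rel·d = -212 < 0  ⇒  outside

inside=no margin=1328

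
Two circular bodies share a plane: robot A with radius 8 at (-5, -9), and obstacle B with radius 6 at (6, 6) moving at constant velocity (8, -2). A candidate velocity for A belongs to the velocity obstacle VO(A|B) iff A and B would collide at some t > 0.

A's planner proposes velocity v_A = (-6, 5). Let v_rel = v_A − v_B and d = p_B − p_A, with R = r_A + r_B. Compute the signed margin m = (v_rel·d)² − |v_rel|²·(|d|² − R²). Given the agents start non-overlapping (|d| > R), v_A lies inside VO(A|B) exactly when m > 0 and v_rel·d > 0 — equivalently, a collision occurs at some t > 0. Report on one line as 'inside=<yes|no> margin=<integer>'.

d = (11, 15),  |d|² = 346;  R = 8+6 = 14,  c = 346−14² = 150
v_rel = (-14, 7),  |v_rel|² = 245;  v_rel·d = (-14)·(11) + (7)·(15) = -49
245·t² + 98·t + 150 = 0  ⇒  m = (-49)² − 245·150 = -34349
m = -34349 < 0,  v_rel·d = -49 < 0  ⇒  outside

inside=no margin=-34349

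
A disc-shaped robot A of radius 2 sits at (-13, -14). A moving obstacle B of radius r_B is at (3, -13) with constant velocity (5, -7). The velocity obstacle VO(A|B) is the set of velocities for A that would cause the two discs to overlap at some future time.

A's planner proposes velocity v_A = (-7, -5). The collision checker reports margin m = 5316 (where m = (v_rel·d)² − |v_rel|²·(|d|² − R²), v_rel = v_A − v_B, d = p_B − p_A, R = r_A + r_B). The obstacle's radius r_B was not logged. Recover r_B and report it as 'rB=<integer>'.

m = 5316
d = (16, 1);  v_rel = (-12, 2),  |v_rel|² = 148
v_rel×d = (-12)·(1) − (2)·(16) = -44
since m = R²·148 − (-44)²:  R² = (1936 + 5316) / 148 = 49
R = √49 = 7  ⇒  r_B = 7 − 2 = 5

rB=5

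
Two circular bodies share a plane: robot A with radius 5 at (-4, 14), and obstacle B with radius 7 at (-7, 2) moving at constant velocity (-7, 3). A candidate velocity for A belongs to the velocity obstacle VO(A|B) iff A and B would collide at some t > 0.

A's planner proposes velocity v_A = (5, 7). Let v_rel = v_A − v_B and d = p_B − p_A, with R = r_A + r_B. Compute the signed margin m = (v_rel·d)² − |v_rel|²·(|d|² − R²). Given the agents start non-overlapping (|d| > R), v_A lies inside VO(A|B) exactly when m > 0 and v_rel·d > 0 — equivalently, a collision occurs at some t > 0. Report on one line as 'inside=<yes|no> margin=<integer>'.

d = (-3, -12),  |d|² = 153;  R = 5+7 = 12,  c = 153−12² = 9
v_rel = (12, 4),  |v_rel|² = 160;  v_rel·d = (12)·(-3) + (4)·(-12) = -84
160·t² + 168·t + 9 = 0  ⇒  m = (-84)² − 160·9 = 5616
m = 5616 > 0,  v_rel·d = -84 < 0  ⇒  outside

inside=no margin=5616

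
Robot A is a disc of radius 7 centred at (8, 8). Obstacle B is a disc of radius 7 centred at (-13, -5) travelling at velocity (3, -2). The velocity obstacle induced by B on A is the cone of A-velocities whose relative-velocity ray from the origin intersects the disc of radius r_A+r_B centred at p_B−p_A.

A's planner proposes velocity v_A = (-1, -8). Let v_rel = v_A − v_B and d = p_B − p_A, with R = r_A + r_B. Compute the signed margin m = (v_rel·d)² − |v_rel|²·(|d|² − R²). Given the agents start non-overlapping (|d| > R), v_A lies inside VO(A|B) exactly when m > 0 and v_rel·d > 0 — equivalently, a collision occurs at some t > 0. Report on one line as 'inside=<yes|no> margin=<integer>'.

d = (-21, -13),  |d|² = 610;  R = 7+7 = 14,  c = 610−14² = 414
v_rel = (-4, -6),  |v_rel|² = 52;  v_rel·d = (-4)·(-21) + (-6)·(-13) = 162
52·t² − 324·t + 414 = 0  ⇒  m = 162² − 52·414 = 4716
m = 4716 > 0,  v_rel·d = 162 > 0  ⇒  inside

inside=yes margin=4716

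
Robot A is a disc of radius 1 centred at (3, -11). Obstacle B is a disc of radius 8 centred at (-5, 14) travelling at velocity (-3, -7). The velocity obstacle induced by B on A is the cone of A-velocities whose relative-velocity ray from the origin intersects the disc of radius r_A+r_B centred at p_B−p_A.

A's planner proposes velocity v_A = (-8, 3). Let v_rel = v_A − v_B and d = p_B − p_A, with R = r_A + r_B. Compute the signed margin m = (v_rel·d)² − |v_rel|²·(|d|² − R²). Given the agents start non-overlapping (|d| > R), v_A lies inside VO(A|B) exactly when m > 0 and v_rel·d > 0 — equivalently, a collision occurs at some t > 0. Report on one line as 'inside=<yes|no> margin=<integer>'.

d = (-8, 25),  |d|² = 689;  R = 1+8 = 9,  c = 689−9² = 608
v_rel = (-5, 10),  |v_rel|² = 125;  v_rel·d = (-5)·(-8) + (10)·(25) = 290
125·t² − 580·t + 608 = 0  ⇒  m = 290² − 125·608 = 8100
m = 8100 > 0,  v_rel·d = 290 > 0  ⇒  inside

inside=yes margin=8100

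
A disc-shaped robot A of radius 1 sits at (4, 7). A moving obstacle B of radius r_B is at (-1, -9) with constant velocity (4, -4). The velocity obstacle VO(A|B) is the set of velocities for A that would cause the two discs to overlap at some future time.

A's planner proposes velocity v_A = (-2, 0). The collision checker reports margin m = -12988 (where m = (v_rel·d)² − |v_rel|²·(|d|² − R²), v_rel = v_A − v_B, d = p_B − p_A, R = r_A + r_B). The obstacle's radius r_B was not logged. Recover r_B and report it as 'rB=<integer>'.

m = -12988
d = (-5, -16);  v_rel = (-6, 4),  |v_rel|² = 52
v_rel×d = (-6)·(-16) − (4)·(-5) = 116
since m = R²·52 − 116²:  R² = (13456 + -12988) / 52 = 9
R = √9 = 3  ⇒  r_B = 3 − 1 = 2

rB=2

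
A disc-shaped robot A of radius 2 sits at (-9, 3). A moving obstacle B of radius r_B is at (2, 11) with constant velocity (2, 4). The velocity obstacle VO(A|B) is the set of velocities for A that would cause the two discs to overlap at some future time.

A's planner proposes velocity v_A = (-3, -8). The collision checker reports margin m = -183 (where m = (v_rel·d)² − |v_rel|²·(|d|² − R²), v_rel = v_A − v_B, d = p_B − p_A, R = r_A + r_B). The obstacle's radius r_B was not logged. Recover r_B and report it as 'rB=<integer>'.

m = -183
d = (11, 8);  v_rel = (-5, -12),  |v_rel|² = 169
v_rel×d = (-5)·(8) − (-12)·(11) = 92
since m = R²·169 − 92²:  R² = (8464 + -183) / 169 = 49
R = √49 = 7  ⇒  r_B = 7 − 2 = 5

rB=5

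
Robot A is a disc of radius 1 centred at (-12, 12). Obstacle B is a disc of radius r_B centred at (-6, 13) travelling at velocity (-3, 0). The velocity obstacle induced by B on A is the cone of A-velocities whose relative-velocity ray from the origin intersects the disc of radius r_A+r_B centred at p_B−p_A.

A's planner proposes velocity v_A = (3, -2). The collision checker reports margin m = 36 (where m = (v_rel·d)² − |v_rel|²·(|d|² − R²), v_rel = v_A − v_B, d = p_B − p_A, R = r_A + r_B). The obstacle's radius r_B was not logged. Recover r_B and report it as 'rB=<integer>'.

m = 36
d = (6, 1);  v_rel = (6, -2),  |v_rel|² = 40
v_rel×d = (6)·(1) − (-2)·(6) = 18
since m = R²·40 − 18²:  R² = (324 + 36) / 40 = 9
R = √9 = 3  ⇒  r_B = 3 − 1 = 2

rB=2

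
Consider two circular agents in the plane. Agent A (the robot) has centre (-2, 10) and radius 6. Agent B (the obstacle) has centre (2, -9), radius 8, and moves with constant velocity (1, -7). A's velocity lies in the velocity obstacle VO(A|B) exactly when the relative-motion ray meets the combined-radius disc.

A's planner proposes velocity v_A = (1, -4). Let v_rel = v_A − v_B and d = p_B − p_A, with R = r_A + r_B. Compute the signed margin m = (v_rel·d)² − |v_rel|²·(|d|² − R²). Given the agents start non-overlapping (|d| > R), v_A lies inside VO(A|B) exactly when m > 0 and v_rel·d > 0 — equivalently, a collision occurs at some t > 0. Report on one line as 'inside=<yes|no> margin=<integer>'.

d = (4, -19),  |d|² = 377;  R = 6+8 = 14,  c = 377−14² = 181
v_rel = (0, 3),  |v_rel|² = 9;  v_rel·d = (0)·(4) + (3)·(-19) = -57
9·t² + 114·t + 181 = 0  ⇒  m = (-57)² − 9·181 = 1620
m = 1620 > 0,  v_rel·d = -57 < 0  ⇒  outside

inside=no margin=1620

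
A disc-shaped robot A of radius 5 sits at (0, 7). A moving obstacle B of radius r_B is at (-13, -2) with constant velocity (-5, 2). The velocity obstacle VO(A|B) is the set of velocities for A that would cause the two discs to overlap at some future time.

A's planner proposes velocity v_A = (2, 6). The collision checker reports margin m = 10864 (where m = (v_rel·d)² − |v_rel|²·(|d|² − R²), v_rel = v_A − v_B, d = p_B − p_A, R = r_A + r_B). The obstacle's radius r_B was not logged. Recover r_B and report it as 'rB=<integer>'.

m = 10864
d = (-13, -9);  v_rel = (7, 4),  |v_rel|² = 65
v_rel×d = (7)·(-9) − (4)·(-13) = -11
since m = R²·65 − (-11)²:  R² = (121 + 10864) / 65 = 169
R = √169 = 13  ⇒  r_B = 13 − 5 = 8

rB=8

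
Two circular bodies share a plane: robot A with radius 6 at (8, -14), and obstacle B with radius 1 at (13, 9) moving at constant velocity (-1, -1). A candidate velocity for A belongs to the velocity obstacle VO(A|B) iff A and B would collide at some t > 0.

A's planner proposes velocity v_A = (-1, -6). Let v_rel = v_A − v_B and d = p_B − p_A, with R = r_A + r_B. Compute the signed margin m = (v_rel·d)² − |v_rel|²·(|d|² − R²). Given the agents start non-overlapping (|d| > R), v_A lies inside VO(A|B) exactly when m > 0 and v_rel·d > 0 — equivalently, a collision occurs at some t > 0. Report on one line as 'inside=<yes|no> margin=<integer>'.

d = (5, 23),  |d|² = 554;  R = 6+1 = 7,  c = 554−7² = 505
v_rel = (0, -5),  |v_rel|² = 25;  v_rel·d = (0)·(5) + (-5)·(23) = -115
25·t² + 230·t + 505 = 0  ⇒  m = (-115)² − 25·505 = 600
m = 600 > 0,  v_rel·d = -115 < 0  ⇒  outside

inside=no margin=600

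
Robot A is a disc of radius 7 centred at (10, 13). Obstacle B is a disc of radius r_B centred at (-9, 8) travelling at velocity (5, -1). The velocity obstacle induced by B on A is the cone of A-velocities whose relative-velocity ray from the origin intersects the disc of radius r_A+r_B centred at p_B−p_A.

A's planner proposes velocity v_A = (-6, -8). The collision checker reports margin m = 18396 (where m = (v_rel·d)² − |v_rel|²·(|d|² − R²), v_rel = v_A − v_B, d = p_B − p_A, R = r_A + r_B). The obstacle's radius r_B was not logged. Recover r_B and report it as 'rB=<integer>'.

m = 18396
d = (-19, -5);  v_rel = (-11, -7),  |v_rel|² = 170
v_rel×d = (-11)·(-5) − (-7)·(-19) = -78
since m = R²·170 − (-78)²:  R² = (6084 + 18396) / 170 = 144
R = √144 = 12  ⇒  r_B = 12 − 7 = 5

rB=5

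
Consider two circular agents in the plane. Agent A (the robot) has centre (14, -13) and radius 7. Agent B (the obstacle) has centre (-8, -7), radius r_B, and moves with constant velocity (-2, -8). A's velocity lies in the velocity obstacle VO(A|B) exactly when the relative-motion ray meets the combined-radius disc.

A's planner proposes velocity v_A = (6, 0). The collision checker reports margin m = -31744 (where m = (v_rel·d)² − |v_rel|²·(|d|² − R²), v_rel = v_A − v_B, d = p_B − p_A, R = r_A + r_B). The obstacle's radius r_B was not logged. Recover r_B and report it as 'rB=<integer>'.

m = -31744
d = (-22, 6);  v_rel = (8, 8),  |v_rel|² = 128
v_rel×d = (8)·(6) − (8)·(-22) = 224
since m = R²·128 − 224²:  R² = (50176 + -31744) / 128 = 144
R = √144 = 12  ⇒  r_B = 12 − 7 = 5

rB=5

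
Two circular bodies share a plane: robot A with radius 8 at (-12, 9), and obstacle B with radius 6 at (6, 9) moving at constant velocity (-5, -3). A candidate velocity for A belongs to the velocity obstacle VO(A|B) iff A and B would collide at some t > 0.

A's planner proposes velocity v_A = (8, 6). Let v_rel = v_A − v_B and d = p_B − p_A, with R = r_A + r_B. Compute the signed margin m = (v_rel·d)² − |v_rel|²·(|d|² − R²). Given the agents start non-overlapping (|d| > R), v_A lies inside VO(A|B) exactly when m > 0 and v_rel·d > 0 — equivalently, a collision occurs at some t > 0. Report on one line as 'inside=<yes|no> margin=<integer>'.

d = (18, 0),  |d|² = 324;  R = 8+6 = 14,  c = 324−14² = 128
v_rel = (13, 9),  |v_rel|² = 250;  v_rel·d = (13)·(18) + (9)·(0) = 234
250·t² − 468·t + 128 = 0  ⇒  m = 234² − 250·128 = 22756
m = 22756 > 0,  v_rel·d = 234 > 0  ⇒  inside

inside=yes margin=22756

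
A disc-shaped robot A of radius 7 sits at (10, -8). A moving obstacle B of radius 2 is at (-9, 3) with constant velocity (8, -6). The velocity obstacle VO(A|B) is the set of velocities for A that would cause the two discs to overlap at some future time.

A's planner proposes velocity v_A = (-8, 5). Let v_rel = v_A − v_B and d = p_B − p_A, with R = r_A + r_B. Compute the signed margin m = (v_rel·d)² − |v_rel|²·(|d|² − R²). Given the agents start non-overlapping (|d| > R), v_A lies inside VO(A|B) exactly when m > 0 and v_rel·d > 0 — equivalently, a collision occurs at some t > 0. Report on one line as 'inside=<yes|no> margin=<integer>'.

d = (-19, 11),  |d|² = 482;  R = 7+2 = 9,  c = 482−9² = 401
v_rel = (-16, 11),  |v_rel|² = 377;  v_rel·d = (-16)·(-19) + (11)·(11) = 425
377·t² − 850·t + 401 = 0  ⇒  m = 425² − 377·401 = 29448
m = 29448 > 0,  v_rel·d = 425 > 0  ⇒  inside

inside=yes margin=29448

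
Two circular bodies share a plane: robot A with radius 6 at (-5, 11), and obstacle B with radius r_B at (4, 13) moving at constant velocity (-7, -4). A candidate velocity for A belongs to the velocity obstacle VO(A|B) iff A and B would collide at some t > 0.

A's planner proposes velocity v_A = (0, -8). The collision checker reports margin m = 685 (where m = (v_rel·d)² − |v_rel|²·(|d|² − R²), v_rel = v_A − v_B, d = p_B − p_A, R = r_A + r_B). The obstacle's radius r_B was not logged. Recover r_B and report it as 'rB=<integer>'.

m = 685
d = (9, 2);  v_rel = (7, -4),  |v_rel|² = 65
v_rel×d = (7)·(2) − (-4)·(9) = 50
since m = R²·65 − 50²:  R² = (2500 + 685) / 65 = 49
R = √49 = 7  ⇒  r_B = 7 − 6 = 1

rB=1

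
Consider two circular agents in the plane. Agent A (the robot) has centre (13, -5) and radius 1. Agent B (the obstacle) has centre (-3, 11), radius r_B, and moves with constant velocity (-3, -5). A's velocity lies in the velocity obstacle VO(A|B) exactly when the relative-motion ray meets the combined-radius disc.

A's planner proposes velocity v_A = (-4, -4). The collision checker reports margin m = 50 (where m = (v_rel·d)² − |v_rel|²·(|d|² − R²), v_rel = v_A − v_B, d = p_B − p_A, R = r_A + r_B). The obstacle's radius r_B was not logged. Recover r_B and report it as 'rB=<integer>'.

m = 50
d = (-16, 16);  v_rel = (-1, 1),  |v_rel|² = 2
v_rel×d = (-1)·(16) − (1)·(-16) = 0
since m = R²·2 − 0²:  R² = (0 + 50) / 2 = 25
R = √25 = 5  ⇒  r_B = 5 − 1 = 4

rB=4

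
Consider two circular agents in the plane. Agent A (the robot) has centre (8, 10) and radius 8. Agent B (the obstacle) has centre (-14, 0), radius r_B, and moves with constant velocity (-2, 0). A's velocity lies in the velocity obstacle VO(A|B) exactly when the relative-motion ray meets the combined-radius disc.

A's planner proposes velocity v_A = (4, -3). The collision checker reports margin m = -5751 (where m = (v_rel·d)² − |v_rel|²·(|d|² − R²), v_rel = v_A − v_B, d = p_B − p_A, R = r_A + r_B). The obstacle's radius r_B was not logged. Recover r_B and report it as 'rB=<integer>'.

m = -5751
d = (-22, -10);  v_rel = (6, -3),  |v_rel|² = 45
v_rel×d = (6)·(-10) − (-3)·(-22) = -126
since m = R²·45 − (-126)²:  R² = (15876 + -5751) / 45 = 225
R = √225 = 15  ⇒  r_B = 15 − 8 = 7

rB=7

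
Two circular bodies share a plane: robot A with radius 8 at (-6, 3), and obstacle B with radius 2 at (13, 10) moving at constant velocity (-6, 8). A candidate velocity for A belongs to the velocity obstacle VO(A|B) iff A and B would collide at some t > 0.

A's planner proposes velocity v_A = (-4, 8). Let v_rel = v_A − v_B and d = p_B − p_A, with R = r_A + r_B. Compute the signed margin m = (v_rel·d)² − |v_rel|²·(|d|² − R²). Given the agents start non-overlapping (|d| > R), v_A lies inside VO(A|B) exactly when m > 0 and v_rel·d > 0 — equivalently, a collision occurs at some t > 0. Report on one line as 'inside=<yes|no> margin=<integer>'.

d = (19, 7),  |d|² = 410;  R = 8+2 = 10,  c = 410−10² = 310
v_rel = (2, 0),  |v_rel|² = 4;  v_rel·d = (2)·(19) + (0)·(7) = 38
4·t² − 76·t + 310 = 0  ⇒  m = 38² − 4·310 = 204
m = 204 > 0,  v_rel·d = 38 > 0  ⇒  inside

inside=yes margin=204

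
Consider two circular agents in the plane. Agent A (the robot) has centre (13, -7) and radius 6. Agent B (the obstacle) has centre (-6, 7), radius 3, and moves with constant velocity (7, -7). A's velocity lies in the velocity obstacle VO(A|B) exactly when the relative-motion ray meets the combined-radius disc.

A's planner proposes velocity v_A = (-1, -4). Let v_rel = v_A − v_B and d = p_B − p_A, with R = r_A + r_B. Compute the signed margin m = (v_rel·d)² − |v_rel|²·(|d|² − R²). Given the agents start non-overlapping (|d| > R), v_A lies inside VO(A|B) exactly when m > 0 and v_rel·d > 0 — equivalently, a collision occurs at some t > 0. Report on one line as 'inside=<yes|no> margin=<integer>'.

d = (-19, 14),  |d|² = 557;  R = 6+3 = 9,  c = 557−9² = 476
v_rel = (-8, 3),  |v_rel|² = 73;  v_rel·d = (-8)·(-19) + (3)·(14) = 194
73·t² − 388·t + 476 = 0  ⇒  m = 194² − 73·476 = 2888
m = 2888 > 0,  v_rel·d = 194 > 0  ⇒  inside

inside=yes margin=2888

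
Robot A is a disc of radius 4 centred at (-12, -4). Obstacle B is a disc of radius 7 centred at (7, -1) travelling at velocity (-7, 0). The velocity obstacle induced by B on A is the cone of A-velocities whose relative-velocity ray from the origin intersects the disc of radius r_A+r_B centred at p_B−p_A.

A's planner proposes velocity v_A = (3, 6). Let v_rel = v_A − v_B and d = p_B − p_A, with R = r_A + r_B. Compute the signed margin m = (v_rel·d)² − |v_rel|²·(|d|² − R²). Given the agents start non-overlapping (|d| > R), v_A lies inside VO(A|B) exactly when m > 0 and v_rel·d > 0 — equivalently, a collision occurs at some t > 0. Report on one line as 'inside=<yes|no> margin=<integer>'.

d = (19, 3),  |d|² = 370;  R = 4+7 = 11,  c = 370−11² = 249
v_rel = (10, 6),  |v_rel|² = 136;  v_rel·d = (10)·(19) + (6)·(3) = 208
136·t² − 416·t + 249 = 0  ⇒  m = 208² − 136·249 = 9400
m = 9400 > 0,  v_rel·d = 208 > 0  ⇒  inside

inside=yes margin=9400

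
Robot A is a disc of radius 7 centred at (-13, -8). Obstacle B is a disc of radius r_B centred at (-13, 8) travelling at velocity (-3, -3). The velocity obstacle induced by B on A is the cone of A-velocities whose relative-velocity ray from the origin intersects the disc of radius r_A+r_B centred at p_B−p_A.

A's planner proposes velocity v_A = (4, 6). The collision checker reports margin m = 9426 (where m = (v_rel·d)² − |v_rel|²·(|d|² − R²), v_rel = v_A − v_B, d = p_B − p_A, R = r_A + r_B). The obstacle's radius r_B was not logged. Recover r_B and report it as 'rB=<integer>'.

m = 9426
d = (0, 16);  v_rel = (7, 9),  |v_rel|² = 130
v_rel×d = (7)·(16) − (9)·(0) = 112
since m = R²·130 − 112²:  R² = (12544 + 9426) / 130 = 169
R = √169 = 13  ⇒  r_B = 13 − 7 = 6

rB=6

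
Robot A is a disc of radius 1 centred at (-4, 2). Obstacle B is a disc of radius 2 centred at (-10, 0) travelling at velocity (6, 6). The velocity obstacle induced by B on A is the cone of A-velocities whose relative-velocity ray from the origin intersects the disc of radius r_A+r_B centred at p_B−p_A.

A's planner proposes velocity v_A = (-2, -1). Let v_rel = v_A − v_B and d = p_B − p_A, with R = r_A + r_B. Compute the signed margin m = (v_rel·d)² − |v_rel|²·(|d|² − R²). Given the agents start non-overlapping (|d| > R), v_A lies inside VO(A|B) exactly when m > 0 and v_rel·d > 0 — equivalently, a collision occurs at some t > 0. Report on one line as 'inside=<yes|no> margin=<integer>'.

d = (-6, -2),  |d|² = 40;  R = 1+2 = 3,  c = 40−3² = 31
v_rel = (-8, -7),  |v_rel|² = 113;  v_rel·d = (-8)·(-6) + (-7)·(-2) = 62
113·t² − 124·t + 31 = 0  ⇒  m = 62² − 113·31 = 341
m = 341 > 0,  v_rel·d = 62 > 0  ⇒  inside

inside=yes margin=341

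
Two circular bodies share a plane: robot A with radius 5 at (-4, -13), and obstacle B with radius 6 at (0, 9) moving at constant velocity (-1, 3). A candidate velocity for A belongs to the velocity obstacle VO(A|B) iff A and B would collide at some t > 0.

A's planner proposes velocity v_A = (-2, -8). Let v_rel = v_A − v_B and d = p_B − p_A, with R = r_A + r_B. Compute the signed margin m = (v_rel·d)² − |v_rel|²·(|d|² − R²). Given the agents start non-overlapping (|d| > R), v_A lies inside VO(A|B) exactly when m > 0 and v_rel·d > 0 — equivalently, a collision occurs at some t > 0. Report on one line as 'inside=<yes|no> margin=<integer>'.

d = (4, 22),  |d|² = 500;  R = 5+6 = 11,  c = 500−11² = 379
v_rel = (-1, -11),  |v_rel|² = 122;  v_rel·d = (-1)·(4) + (-11)·(22) = -246
122·t² + 492·t + 379 = 0  ⇒  m = (-246)² − 122·379 = 14278
m = 14278 > 0,  v_rel·d = -246 < 0  ⇒  outside

inside=no margin=14278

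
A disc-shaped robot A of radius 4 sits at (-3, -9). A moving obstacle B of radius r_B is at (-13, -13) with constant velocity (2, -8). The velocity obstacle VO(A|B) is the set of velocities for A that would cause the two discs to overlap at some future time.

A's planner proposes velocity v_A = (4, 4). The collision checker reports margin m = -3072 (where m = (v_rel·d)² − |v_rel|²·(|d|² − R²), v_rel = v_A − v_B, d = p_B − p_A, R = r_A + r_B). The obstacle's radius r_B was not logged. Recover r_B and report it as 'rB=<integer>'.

m = -3072
d = (-10, -4);  v_rel = (2, 12),  |v_rel|² = 148
v_rel×d = (2)·(-4) − (12)·(-10) = 112
since m = R²·148 − 112²:  R² = (12544 + -3072) / 148 = 64
R = √64 = 8  ⇒  r_B = 8 − 4 = 4

rB=4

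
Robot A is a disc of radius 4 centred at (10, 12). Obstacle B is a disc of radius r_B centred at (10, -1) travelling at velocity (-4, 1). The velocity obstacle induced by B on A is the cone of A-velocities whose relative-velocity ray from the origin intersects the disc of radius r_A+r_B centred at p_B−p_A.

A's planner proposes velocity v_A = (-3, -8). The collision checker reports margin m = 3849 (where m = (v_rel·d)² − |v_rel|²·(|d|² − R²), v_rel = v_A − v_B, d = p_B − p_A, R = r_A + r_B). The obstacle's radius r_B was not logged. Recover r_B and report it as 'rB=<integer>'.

m = 3849
d = (0, -13);  v_rel = (1, -9),  |v_rel|² = 82
v_rel×d = (1)·(-13) − (-9)·(0) = -13
since m = R²·82 − (-13)²:  R² = (169 + 3849) / 82 = 49
R = √49 = 7  ⇒  r_B = 7 − 4 = 3

rB=3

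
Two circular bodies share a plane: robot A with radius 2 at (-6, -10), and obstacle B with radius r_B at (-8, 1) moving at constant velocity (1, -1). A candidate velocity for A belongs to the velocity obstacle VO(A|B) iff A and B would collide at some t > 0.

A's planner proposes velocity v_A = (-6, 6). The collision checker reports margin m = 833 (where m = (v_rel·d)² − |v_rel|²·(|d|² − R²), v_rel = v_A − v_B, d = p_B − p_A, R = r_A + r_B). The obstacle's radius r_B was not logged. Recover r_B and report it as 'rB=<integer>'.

m = 833
d = (-2, 11);  v_rel = (-7, 7),  |v_rel|² = 98
v_rel×d = (-7)·(11) − (7)·(-2) = -63
since m = R²·98 − (-63)²:  R² = (3969 + 833) / 98 = 49
R = √49 = 7  ⇒  r_B = 7 − 2 = 5

rB=5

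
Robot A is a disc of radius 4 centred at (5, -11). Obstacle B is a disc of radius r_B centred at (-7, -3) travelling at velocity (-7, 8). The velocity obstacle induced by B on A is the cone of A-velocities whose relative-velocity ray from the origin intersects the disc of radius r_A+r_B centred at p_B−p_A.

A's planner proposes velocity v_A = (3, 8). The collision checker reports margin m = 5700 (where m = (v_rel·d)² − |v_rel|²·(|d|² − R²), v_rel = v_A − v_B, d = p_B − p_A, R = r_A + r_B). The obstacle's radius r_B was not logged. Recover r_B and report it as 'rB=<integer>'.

m = 5700
d = (-12, 8);  v_rel = (10, 0),  |v_rel|² = 100
v_rel×d = (10)·(8) − (0)·(-12) = 80
since m = R²·100 − 80²:  R² = (6400 + 5700) / 100 = 121
R = √121 = 11  ⇒  r_B = 11 − 4 = 7

rB=7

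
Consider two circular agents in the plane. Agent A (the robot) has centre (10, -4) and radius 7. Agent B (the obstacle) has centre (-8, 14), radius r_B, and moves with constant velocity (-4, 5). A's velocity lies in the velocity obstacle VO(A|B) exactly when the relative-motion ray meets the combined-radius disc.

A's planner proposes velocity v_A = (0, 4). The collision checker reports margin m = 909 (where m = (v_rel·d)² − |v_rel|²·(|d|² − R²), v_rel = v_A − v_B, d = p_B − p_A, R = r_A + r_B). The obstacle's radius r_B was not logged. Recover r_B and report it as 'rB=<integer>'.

m = 909
d = (-18, 18);  v_rel = (4, -1),  |v_rel|² = 17
v_rel×d = (4)·(18) − (-1)·(-18) = 54
since m = R²·17 − 54²:  R² = (2916 + 909) / 17 = 225
R = √225 = 15  ⇒  r_B = 15 − 7 = 8

rB=8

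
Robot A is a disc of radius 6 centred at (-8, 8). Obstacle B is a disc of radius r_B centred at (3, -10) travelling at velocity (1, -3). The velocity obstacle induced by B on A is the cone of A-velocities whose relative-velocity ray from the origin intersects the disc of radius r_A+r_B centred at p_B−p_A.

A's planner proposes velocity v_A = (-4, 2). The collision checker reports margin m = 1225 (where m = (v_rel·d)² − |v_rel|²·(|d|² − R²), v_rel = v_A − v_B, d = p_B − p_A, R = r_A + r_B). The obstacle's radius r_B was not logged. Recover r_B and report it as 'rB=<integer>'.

m = 1225
d = (11, -18);  v_rel = (-5, 5),  |v_rel|² = 50
v_rel×d = (-5)·(-18) − (5)·(11) = 35
since m = R²·50 − 35²:  R² = (1225 + 1225) / 50 = 49
R = √49 = 7  ⇒  r_B = 7 − 6 = 1

rB=1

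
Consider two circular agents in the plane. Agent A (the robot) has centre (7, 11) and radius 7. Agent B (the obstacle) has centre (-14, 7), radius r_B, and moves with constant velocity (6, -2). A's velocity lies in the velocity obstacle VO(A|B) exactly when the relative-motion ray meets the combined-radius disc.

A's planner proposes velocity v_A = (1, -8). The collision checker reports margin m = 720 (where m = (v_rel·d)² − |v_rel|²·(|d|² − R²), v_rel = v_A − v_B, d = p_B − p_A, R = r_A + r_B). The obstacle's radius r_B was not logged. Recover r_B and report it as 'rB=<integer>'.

m = 720
d = (-21, -4);  v_rel = (-5, -6),  |v_rel|² = 61
v_rel×d = (-5)·(-4) − (-6)·(-21) = -106
since m = R²·61 − (-106)²:  R² = (11236 + 720) / 61 = 196
R = √196 = 14  ⇒  r_B = 14 − 7 = 7

rB=7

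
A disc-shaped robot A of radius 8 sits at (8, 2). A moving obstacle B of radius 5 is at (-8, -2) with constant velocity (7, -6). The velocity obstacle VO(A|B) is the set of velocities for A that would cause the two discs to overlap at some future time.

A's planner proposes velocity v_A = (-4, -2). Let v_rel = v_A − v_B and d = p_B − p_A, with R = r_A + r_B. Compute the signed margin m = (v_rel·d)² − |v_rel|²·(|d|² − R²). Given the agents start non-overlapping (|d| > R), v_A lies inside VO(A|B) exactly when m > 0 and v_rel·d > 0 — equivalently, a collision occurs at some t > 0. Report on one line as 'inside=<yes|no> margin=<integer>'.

d = (-16, -4),  |d|² = 272;  R = 8+5 = 13,  c = 272−13² = 103
v_rel = (-11, 4),  |v_rel|² = 137;  v_rel·d = (-11)·(-16) + (4)·(-4) = 160
137·t² − 320·t + 103 = 0  ⇒  m = 160² − 137·103 = 11489
m = 11489 > 0,  v_rel·d = 160 > 0  ⇒  inside

inside=yes margin=11489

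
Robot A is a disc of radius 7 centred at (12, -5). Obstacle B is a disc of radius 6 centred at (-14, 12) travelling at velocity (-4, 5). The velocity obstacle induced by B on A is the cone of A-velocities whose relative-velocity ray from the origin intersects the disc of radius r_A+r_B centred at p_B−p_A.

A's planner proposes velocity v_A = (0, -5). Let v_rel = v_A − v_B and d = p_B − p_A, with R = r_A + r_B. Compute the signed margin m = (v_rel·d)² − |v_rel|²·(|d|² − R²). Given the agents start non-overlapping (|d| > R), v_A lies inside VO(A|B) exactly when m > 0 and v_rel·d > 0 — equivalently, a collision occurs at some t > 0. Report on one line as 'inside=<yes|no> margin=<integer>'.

d = (-26, 17),  |d|² = 965;  R = 7+6 = 13,  c = 965−13² = 796
v_rel = (4, -10),  |v_rel|² = 116;  v_rel·d = (4)·(-26) + (-10)·(17) = -274
116·t² + 548·t + 796 = 0  ⇒  m = (-274)² − 116·796 = -17260
m = -17260 < 0,  v_rel·d = -274 < 0  ⇒  outside

inside=no margin=-17260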